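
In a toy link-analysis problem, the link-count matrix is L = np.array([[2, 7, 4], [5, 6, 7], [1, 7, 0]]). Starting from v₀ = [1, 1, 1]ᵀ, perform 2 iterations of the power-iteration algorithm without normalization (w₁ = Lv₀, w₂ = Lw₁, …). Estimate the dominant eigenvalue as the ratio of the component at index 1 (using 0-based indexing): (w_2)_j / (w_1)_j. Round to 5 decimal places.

12.72222

w1 = Lv₀ = (2·1 + 7·1 + 4·1; 5·1 + 6·1 + 7·1; 1·1 + 7·1 + 0·1) = (13, 18, 8)
w2 = Lw1 = (2·13 + 7·18 + 4·8; 5·13 + 6·18 + 7·8; 1·13 + 7·18 + 0·8) = (184, 229, 139)
Ratio at component: 229 / 18 = 12.72222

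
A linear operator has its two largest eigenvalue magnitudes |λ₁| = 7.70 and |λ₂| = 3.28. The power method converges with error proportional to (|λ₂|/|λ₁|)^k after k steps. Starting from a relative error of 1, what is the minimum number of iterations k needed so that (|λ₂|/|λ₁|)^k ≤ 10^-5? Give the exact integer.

|λ₂/λ₁| = 3.28/7.70 = 0.42597
Need k ≥ ln(10^-5) / ln(0.42597) = -11.5129 / -0.8534 ≈ 13.491
Smallest integer k satisfying the bound: 14

14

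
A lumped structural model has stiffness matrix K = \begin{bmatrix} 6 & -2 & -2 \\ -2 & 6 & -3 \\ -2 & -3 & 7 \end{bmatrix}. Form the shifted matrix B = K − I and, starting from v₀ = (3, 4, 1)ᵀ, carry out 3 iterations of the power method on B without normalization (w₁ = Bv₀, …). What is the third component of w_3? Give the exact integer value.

B = K − I has rows (5, -2, -2); (-2, 5, -3); (-2, -3, 6)
w1 = Bv₀ = (5, 11, -12)
w2 = Bw1 = (27, 81, -115)
w3 = Bw2 = (203, 696, -987)
Requested component of w3: -987

-987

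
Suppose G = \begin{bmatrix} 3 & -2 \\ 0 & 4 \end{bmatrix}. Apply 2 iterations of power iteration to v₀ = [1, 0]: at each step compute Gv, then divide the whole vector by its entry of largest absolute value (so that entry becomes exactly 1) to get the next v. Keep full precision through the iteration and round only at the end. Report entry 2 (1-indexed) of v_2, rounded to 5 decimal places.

Gv0 = (3.000000, 0.000000); divide by 3.000000 → v1 = (1.000000, 0.000000)
Gv1 = (3.000000, 0.000000); divide by 3.000000 → v2 = (1.000000, 0.000000)
Requested entry of v2: 0/9 = 0.00000

0.00000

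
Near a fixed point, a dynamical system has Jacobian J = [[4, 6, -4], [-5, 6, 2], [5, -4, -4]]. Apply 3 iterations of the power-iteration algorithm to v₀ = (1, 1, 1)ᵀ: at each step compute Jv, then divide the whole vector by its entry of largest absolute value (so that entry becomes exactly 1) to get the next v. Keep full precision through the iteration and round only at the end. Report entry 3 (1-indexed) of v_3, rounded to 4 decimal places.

Jv0 = (6.00000, 3.00000, -3.00000); divide by 6.00000 → v1 = (1.00000, 0.50000, -0.50000)
Jv1 = (9.00000, -3.00000, 5.00000); divide by 9.00000 → v2 = (1.00000, -0.33333, 0.55556)
Jv2 = (-0.22222, -5.88889, 4.11111); divide by -5.88889 → v3 = (0.03774, 1.00000, -0.69811)
Requested entry of v3: 222/-318 = -0.6981

-0.6981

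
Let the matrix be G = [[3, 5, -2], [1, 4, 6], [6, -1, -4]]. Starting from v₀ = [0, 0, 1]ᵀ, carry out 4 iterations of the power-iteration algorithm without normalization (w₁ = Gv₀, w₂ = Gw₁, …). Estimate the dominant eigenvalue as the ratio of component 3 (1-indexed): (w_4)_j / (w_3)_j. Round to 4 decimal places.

-1.3861

w1 = Gv₀ = (-2, 6, -4)
w2 = Gw1 = (32, -2, -2)
w3 = Gw2 = (90, 12, 202)
w4 = Gw3 = (-74, 1350, -280)
Ratio at component: -280 / 202 = -1.3861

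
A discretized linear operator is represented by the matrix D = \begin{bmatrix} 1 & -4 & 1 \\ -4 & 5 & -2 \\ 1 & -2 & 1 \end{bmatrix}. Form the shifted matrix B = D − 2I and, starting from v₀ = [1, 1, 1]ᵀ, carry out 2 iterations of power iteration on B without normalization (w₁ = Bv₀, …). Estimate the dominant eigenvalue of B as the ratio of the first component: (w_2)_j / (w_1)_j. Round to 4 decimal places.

-3.5000

B = D − 2I has rows (-1, -4, 1); (-4, 3, -2); (1, -2, -1)
w1 = Bv₀ = (-4, -3, -2)
w2 = Bw1 = (14, 11, 4)
Ratio: 14/-4 = -3.5000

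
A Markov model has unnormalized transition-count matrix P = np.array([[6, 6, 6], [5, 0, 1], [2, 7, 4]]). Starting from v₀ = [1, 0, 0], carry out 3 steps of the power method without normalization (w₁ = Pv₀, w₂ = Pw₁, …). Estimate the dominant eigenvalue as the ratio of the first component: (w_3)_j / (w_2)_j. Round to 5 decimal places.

w1 = Pv₀ = (6, 5, 2)
w2 = Pw1 = (78, 32, 55)
w3 = Pw2 = (990, 445, 600)
Ratio at component: 990 / 78 = 12.69231

12.69231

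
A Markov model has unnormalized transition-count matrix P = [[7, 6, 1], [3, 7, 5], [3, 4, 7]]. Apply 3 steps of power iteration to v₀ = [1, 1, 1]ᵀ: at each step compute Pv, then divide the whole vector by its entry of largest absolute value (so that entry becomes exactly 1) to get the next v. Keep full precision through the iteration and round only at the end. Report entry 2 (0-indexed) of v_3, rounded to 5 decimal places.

Pv0 = (14.000000, 15.000000, 14.000000); divide by 15.000000 → v1 = (0.933333, 1.000000, 0.933333)
Pv1 = (13.466667, 14.466667, 13.333333); divide by 14.466667 → v2 = (0.930876, 1.000000, 0.921659)
Pv2 = (13.437788, 14.400922, 13.244240); divide by 14.400922 → v3 = (0.933120, 1.000000, 0.919680)
Requested entry of v3: 2874/3125 = 0.91968

0.91968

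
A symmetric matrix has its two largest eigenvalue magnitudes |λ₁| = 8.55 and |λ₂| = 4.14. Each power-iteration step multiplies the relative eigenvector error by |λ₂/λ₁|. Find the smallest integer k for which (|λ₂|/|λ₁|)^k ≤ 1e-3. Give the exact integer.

|λ₂/λ₁| = 4.14/8.55 = 0.48421
Need k ≥ ln(1e-3) / ln(0.48421) = -6.9078 / -0.7252 ≈ 9.525
Smallest integer k satisfying the bound: 10

10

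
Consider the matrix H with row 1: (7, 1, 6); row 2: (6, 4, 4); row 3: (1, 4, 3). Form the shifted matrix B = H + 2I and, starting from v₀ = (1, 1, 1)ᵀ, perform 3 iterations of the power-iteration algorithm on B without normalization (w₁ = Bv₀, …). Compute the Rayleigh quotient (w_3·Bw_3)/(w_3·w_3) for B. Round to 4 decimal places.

13.7532

B = H + 2I has rows (9, 1, 6); (6, 6, 4); (1, 4, 5)
w1 = Bv₀ = (9·1 + 1·1 + 6·1; 6·1 + 6·1 + 4·1; 1·1 + 4·1 + 5·1) = (16, 16, 10)
w2 = Bw1 = (9·16 + 1·16 + 6·10; 6·16 + 6·16 + 4·10; 1·16 + 4·16 + 5·10) = (220, 232, 130)
w3 = Bw2 = (2992, 3232, 1798)
Bw3 = (40948, 44536, 24910)
w3·Bw3 = 311244948; w3·w3 = 22630692; μ ≈ 311244948/22630692 = 13.7532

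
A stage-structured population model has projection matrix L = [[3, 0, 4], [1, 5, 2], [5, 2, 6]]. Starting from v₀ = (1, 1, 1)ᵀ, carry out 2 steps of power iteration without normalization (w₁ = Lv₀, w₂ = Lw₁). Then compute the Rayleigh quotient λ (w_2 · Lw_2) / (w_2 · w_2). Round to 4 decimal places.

w1 = Lv₀ = (7, 8, 13)
w2 = Lw1 = (73, 73, 129)
Lw2 = (735, 696, 1285)
w2·Lw2 = 73·735 + 73·696 + 129·1285 = 270228; w2·w2 = 73·73 + 73·73 + 129·129 = 27299
λ ≈ 270228/27299 = 9.8988

9.8988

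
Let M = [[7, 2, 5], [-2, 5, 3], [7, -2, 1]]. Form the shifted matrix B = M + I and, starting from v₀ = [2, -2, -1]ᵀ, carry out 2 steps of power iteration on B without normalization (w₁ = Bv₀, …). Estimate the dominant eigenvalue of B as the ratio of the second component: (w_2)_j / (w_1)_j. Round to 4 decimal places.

B = M + I has rows (8, 2, 5); (-2, 6, 3); (7, -2, 2)
w1 = Bv₀ = (8·2 + 2·(-2) + 5·(-1); (-2)·2 + 6·(-2) + 3·(-1); 7·2 + (-2)·(-2) + 2·(-1)) = (7, -19, 16)
w2 = Bw1 = (8·7 + 2·(-19) + 5·16; (-2)·7 + 6·(-19) + 3·16; 7·7 + (-2)·(-19) + 2·16) = (98, -80, 119)
Ratio: -80/-19 = 4.2105

μ ≈ 4.2105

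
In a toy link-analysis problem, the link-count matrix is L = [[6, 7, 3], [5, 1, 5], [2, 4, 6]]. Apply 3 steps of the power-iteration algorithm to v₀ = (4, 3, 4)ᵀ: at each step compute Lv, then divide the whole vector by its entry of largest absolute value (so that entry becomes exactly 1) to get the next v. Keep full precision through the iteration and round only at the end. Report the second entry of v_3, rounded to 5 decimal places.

0.70768

Lv0 = (57.000000, 43.000000, 44.000000); divide by 57.000000 → v1 = (1.000000, 0.754386, 0.771930)
Lv1 = (13.596491, 9.614035, 9.649123); divide by 13.596491 → v2 = (1.000000, 0.707097, 0.709677)
Lv2 = (13.078710, 9.255484, 9.086452); divide by 13.078710 → v3 = (1.000000, 0.707676, 0.694751)
Requested entry of v3: 7173/10136 = 0.70768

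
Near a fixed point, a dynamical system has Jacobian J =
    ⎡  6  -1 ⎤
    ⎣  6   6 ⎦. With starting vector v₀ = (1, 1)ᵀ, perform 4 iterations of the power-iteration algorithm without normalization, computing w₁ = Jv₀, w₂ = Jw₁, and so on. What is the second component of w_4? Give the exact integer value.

w1 = Jv₀ = (5, 12)
w2 = Jw1 = (18, 102)
w3 = Jw2 = (6, 720)
w4 = Jw3 = (-684, 4356)
The requested component of w4 is 4356.

4356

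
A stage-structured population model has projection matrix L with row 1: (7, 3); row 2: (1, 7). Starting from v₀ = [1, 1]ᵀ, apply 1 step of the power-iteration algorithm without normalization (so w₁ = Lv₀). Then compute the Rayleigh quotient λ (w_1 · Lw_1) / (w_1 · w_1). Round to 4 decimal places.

w1 = Lv₀ = (7·1 + 3·1; 1·1 + 7·1) = (10, 8)
Lw1 = (94, 66)
w1·Lw1 = 10·94 + 8·66 = 1468; w1·w1 = 10·10 + 8·8 = 164
λ ≈ 1468/164 = 8.9512

8.9512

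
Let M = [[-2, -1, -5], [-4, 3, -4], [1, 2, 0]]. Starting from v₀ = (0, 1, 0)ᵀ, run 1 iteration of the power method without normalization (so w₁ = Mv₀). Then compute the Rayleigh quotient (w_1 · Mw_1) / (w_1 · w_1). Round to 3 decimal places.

2.571

w1 = Mv₀ = (-1, 3, 2)
Mw1 = (-11, 5, 5)
w1·Mw1 = (-1)·(-11) + 3·5 + 2·5 = 36; w1·w1 = (-1)·(-1) + 3·3 + 2·2 = 14
λ ≈ 36/14 = 2.571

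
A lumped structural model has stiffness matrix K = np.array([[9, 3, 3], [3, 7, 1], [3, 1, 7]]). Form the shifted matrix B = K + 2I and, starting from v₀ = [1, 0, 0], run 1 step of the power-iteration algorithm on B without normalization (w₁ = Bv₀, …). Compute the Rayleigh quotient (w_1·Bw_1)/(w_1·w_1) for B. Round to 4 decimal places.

μ ≈ 13.7194

B = K + 2I has rows (11, 3, 3); (3, 9, 1); (3, 1, 9)
w1 = Bv₀ = (11·1 + 3·0 + 3·0; 3·1 + 9·0 + 1·0; 3·1 + 1·0 + 9·0) = (11, 3, 3)
Bw1 = (139, 63, 63)
w1·Bw1 = 1907; w1·w1 = 139; μ ≈ 1907/139 = 13.7194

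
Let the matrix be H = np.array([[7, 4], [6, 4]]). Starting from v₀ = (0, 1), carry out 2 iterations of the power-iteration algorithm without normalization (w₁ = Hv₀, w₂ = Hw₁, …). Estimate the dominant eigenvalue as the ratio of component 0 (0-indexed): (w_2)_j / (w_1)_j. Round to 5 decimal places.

λ ≈ 11.00000

w1 = Hv₀ = (7·0 + 4·1; 6·0 + 4·1) = (4, 4)
w2 = Hw1 = (7·4 + 4·4; 6·4 + 4·4) = (44, 40)
Ratio at component: 44 / 4 = 11.00000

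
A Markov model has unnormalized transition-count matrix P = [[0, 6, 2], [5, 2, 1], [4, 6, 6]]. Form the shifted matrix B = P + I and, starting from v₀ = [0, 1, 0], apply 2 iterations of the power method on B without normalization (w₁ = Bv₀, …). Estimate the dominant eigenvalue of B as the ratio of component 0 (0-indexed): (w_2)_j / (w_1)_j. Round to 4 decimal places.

B = P + I has rows (1, 6, 2); (5, 3, 1); (4, 6, 7)
w1 = Bv₀ = (1·0 + 6·1 + 2·0; 5·0 + 3·1 + 1·0; 4·0 + 6·1 + 7·0) = (6, 3, 6)
w2 = Bw1 = (1·6 + 6·3 + 2·6; 5·6 + 3·3 + 1·6; 4·6 + 6·3 + 7·6) = (36, 45, 84)
Ratio: 36/6 = 6.0000

6.0000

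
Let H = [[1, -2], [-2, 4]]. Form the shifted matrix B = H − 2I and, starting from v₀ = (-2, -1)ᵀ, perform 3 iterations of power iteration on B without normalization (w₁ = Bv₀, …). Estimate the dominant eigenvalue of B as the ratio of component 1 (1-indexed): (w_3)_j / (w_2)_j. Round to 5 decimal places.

B = H − 2I has rows (-1, -2); (-2, 2)
w1 = Bv₀ = ((-1)·(-2) + (-2)·(-1); (-2)·(-2) + 2·(-1)) = (4, 2)
w2 = Bw1 = ((-1)·4 + (-2)·2; (-2)·4 + 2·2) = (-8, -4)
w3 = Bw2 = (16, 8)
Ratio: 16/-8 = -2.00000

μ ≈ -2.00000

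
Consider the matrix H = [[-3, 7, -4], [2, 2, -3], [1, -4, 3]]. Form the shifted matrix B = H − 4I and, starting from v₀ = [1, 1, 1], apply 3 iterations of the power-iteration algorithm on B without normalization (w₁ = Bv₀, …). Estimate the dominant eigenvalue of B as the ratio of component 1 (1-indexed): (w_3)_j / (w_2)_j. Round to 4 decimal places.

-6.0435

B = H − 4I has rows (-7, 7, -4); (2, -2, -3); (1, -4, -1)
w1 = Bv₀ = (-4, -3, -4)
w2 = Bw1 = (23, 10, 12)
w3 = Bw2 = (-139, -10, -29)
Ratio: -139/23 = -6.0435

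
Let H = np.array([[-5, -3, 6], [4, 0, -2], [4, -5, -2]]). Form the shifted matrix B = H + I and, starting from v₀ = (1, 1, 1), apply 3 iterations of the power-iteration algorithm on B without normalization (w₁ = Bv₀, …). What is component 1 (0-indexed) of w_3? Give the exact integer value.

-31

B = H + I has rows (-4, -3, 6); (4, 1, -2); (4, -5, -1)
w1 = Bv₀ = ((-4)·1 + (-3)·1 + 6·1; 4·1 + 1·1 + (-2)·1; 4·1 + (-5)·1 + (-1)·1) = (-1, 3, -2)
w2 = Bw1 = ((-4)·(-1) + (-3)·3 + 6·(-2); 4·(-1) + 1·3 + (-2)·(-2); 4·(-1) + (-5)·3 + (-1)·(-2)) = (-17, 3, -17)
w3 = Bw2 = (-43, -31, -66)
Requested component of w3: -31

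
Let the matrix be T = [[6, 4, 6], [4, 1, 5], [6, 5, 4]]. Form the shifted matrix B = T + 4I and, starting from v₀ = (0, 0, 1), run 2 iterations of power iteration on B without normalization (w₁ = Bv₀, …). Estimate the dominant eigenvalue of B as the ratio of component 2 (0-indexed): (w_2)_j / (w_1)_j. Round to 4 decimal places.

B = T + 4I has rows (10, 4, 6); (4, 5, 5); (6, 5, 8)
w1 = Bv₀ = (10·0 + 4·0 + 6·1; 4·0 + 5·0 + 5·1; 6·0 + 5·0 + 8·1) = (6, 5, 8)
w2 = Bw1 = (10·6 + 4·5 + 6·8; 4·6 + 5·5 + 5·8; 6·6 + 5·5 + 8·8) = (128, 89, 125)
Ratio: 125/8 = 15.6250

15.6250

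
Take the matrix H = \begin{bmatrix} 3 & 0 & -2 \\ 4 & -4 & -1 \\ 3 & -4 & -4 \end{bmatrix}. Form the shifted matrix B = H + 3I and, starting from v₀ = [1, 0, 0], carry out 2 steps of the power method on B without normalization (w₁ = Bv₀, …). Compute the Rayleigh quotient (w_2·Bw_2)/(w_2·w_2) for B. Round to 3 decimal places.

B = H + 3I has rows (6, 0, -2); (4, -1, -1); (3, -4, -1)
w1 = Bv₀ = (6·1 + 0·0 + (-2)·0; 4·1 + (-1)·0 + (-1)·0; 3·1 + (-4)·0 + (-1)·0) = (6, 4, 3)
w2 = Bw1 = (6·6 + 0·4 + (-2)·3; 4·6 + (-1)·4 + (-1)·3; 3·6 + (-4)·4 + (-1)·3) = (30, 17, -1)
Bw2 = (182, 104, 23)
w2·Bw2 = 7205; w2·w2 = 1190; μ ≈ 7205/1190 = 6.055

μ ≈ 6.055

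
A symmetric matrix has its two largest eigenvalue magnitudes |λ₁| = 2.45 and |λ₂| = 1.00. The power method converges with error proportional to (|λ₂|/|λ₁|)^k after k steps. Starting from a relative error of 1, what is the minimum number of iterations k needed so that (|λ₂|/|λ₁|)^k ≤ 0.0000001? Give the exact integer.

|λ₂/λ₁| = 1.00/2.45 = 0.40816
Need k ≥ ln(0.0000001) / ln(0.40816) = -16.1181 / -0.8961 ≈ 17.987
Smallest integer k satisfying the bound: 18

18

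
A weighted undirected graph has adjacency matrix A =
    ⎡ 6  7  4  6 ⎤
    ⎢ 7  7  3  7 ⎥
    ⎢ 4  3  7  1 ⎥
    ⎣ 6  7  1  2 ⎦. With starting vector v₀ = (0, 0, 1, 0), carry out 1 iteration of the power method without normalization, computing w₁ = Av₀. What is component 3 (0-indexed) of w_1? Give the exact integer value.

w1 = Av₀ = (6·0 + 7·0 + 4·1 + 6·0; 7·0 + 7·0 + 3·1 + 7·0; 4·0 + 3·0 + 7·1 + 1·0; 6·0 + 7·0 + 1·1 + 2·0) = (4, 3, 7, 1)
The requested component of w1 is 1.

1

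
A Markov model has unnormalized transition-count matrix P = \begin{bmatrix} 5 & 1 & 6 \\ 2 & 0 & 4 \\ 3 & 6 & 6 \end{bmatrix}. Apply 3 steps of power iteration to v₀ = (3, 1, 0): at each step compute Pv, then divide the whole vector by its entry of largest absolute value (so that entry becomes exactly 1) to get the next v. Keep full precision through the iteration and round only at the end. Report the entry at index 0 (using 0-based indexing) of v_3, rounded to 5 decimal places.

Pv0 = (16.000000, 6.000000, 15.000000); divide by 16.000000 → v1 = (1.000000, 0.375000, 0.937500)
Pv1 = (11.000000, 5.750000, 10.875000); divide by 11.000000 → v2 = (1.000000, 0.522727, 0.988636)
Pv2 = (11.454545, 5.954545, 12.068182); divide by 12.068182 → v3 = (0.949153, 0.493409, 1.000000)
Requested entry of v3: 2016/2124 = 0.94915

0.94915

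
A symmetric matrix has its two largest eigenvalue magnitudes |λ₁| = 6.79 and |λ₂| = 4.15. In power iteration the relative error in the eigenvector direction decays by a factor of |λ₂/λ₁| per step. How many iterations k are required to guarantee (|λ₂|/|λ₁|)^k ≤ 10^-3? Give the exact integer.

|λ₂/λ₁| = 4.15/6.79 = 0.61119
Need k ≥ ln(10^-3) / ln(0.61119) = -6.9078 / -0.4923 ≈ 14.030
Smallest integer k satisfying the bound: 15

15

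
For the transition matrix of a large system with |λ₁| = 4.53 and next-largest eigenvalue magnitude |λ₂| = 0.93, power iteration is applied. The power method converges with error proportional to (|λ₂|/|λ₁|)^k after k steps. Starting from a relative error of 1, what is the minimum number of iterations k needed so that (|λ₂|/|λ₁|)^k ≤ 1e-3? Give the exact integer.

5

|λ₂/λ₁| = 0.93/4.53 = 0.20530
Need k ≥ ln(1e-3) / ln(0.20530) = -6.9078 / -1.5833 ≈ 4.363
Smallest integer k satisfying the bound: 5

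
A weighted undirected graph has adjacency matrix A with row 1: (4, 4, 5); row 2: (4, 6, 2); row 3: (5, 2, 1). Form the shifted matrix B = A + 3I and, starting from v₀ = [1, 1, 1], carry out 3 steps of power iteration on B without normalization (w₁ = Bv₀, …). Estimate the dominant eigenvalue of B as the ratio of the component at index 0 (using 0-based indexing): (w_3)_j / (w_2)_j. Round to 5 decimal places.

B = A + 3I has rows (7, 4, 5); (4, 9, 2); (5, 2, 4)
w1 = Bv₀ = (16, 15, 11)
w2 = Bw1 = (227, 221, 154)
w3 = Bw2 = (3243, 3205, 2193)
Ratio: 3243/227 = 14.28634

14.28634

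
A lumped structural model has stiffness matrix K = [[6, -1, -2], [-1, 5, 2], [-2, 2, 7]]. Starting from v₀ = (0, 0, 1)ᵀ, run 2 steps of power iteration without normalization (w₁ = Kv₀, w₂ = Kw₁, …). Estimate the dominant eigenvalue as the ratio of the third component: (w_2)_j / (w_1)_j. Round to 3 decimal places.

w1 = Kv₀ = (6·0 + (-1)·0 + (-2)·1; (-1)·0 + 5·0 + 2·1; (-2)·0 + 2·0 + 7·1) = (-2, 2, 7)
w2 = Kw1 = (6·(-2) + (-1)·2 + (-2)·7; (-1)·(-2) + 5·2 + 2·7; (-2)·(-2) + 2·2 + 7·7) = (-28, 26, 57)
Ratio at component: 57 / 7 = 8.143

λ ≈ 8.143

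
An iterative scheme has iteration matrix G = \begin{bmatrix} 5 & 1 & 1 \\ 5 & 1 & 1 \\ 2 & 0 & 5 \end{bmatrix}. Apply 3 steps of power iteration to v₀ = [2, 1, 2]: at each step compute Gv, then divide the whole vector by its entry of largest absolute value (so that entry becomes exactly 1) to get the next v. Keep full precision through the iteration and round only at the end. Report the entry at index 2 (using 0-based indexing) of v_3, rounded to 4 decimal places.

Gv0 = (13.00000, 13.00000, 14.00000); divide by 14.00000 → v1 = (0.92857, 0.92857, 1.00000)
Gv1 = (6.57143, 6.57143, 6.85714); divide by 6.85714 → v2 = (0.95833, 0.95833, 1.00000)
Gv2 = (6.75000, 6.75000, 6.91667); divide by 6.91667 → v3 = (0.97590, 0.97590, 1.00000)
Requested entry of v3: 664/664 = 1.0000

1.0000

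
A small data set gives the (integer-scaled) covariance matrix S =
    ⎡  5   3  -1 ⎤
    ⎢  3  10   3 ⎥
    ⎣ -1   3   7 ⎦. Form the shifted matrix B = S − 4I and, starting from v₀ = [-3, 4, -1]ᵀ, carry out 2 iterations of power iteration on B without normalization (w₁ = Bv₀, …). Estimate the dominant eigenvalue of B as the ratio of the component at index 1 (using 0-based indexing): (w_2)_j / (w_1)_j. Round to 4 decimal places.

11.5000

B = S − 4I has rows (1, 3, -1); (3, 6, 3); (-1, 3, 3)
w1 = Bv₀ = (10, 12, 12)
w2 = Bw1 = (34, 138, 62)
Ratio: 138/12 = 11.5000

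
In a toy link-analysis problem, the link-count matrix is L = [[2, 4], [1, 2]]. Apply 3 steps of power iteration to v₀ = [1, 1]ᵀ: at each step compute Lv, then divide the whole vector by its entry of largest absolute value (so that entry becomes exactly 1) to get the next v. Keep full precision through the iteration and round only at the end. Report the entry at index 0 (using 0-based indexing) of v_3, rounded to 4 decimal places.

Lv0 = (6.00000, 3.00000); divide by 6.00000 → v1 = (1.00000, 0.50000)
Lv1 = (4.00000, 2.00000); divide by 4.00000 → v2 = (1.00000, 0.50000)
Lv2 = (4.00000, 2.00000); divide by 4.00000 → v3 = (1.00000, 0.50000)
Requested entry of v3: 96/96 = 1.0000

1.0000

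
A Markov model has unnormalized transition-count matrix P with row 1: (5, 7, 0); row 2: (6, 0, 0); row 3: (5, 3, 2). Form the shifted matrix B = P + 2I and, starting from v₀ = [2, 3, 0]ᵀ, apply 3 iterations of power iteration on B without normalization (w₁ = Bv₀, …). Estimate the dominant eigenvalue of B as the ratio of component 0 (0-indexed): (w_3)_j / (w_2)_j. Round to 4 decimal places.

B = P + 2I has rows (7, 7, 0); (6, 2, 0); (5, 3, 4)
w1 = Bv₀ = (35, 18, 19)
w2 = Bw1 = (371, 246, 305)
w3 = Bw2 = (4319, 2718, 3813)
Ratio: 4319/371 = 11.6415

μ ≈ 11.6415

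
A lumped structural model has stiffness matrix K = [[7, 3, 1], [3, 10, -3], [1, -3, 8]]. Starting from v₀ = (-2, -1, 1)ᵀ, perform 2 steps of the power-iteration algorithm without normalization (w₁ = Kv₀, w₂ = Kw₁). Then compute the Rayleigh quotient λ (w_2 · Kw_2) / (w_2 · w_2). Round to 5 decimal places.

w1 = Kv₀ = (7·(-2) + 3·(-1) + 1·1; 3·(-2) + 10·(-1) + (-3)·1; 1·(-2) + (-3)·(-1) + 8·1) = (-16, -19, 9)
w2 = Kw1 = (7·(-16) + 3·(-19) + 1·9; 3·(-16) + 10·(-19) + (-3)·9; 1·(-16) + (-3)·(-19) + 8·9) = (-160, -265, 113)
Kw2 = (-1802, -3469, 1539)
w2·Kw2 = (-160)·(-1802) + (-265)·(-3469) + 113·1539 = 1381512; w2·w2 = (-160)·(-160) + (-265)·(-265) + 113·113 = 108594
λ ≈ 1381512/108594 = 12.72181

λ ≈ 12.72181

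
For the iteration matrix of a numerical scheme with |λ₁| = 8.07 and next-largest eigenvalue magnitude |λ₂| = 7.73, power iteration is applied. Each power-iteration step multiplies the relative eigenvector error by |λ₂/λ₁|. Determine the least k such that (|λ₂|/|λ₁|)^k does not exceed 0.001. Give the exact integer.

161

|λ₂/λ₁| = 7.73/8.07 = 0.95787
Need k ≥ ln(0.001) / ln(0.95787) = -6.9078 / -0.0430 ≈ 160.479
Smallest integer k satisfying the bound: 161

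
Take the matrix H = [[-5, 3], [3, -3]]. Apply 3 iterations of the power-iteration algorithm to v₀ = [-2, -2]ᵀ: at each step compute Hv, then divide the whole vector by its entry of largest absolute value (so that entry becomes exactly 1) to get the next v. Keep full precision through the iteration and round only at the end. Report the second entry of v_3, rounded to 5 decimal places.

-0.70588

Hv0 = (4.000000, 0.000000); divide by 4.000000 → v1 = (1.000000, 0.000000)
Hv1 = (-5.000000, 3.000000); divide by -5.000000 → v2 = (1.000000, -0.600000)
Hv2 = (-6.800000, 4.800000); divide by -6.800000 → v3 = (1.000000, -0.705882)
Requested entry of v3: -96/136 = -0.70588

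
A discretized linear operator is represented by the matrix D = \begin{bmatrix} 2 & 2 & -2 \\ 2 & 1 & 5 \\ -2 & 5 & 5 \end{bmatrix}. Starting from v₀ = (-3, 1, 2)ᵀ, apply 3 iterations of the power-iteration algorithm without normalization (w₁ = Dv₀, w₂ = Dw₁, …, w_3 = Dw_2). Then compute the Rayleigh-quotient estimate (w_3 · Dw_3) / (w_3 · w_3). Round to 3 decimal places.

λ ≈ 8.400

w1 = Dv₀ = (-8, 5, 21)
w2 = Dw1 = (-48, 94, 146)
w3 = Dw2 = (-200, 728, 1296)
Dw3 = (-1536, 6808, 10520)
w3·Dw3 = (-200)·(-1536) + 728·6808 + 1296·10520 = 18897344; w3·w3 = (-200)·(-200) + 728·728 + 1296·1296 = 2249600
λ ≈ 18897344/2249600 = 8.400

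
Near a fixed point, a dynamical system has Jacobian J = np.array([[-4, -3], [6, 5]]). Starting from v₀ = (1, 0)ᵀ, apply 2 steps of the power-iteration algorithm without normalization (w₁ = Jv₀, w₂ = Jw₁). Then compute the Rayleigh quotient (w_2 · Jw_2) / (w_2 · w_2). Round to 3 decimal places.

3.200

w1 = Jv₀ = ((-4)·1 + (-3)·0; 6·1 + 5·0) = (-4, 6)
w2 = Jw1 = ((-4)·(-4) + (-3)·6; 6·(-4) + 5·6) = (-2, 6)
Jw2 = (-10, 18)
w2·Jw2 = (-2)·(-10) + 6·18 = 128; w2·w2 = (-2)·(-2) + 6·6 = 40
λ ≈ 128/40 = 3.200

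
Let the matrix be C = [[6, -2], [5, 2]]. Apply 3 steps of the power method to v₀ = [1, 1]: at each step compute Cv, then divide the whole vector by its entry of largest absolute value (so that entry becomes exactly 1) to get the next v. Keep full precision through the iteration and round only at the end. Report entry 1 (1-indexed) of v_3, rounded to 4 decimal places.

-0.0678

Cv0 = (4.00000, 7.00000); divide by 7.00000 → v1 = (0.57143, 1.00000)
Cv1 = (1.42857, 4.85714); divide by 4.85714 → v2 = (0.29412, 1.00000)
Cv2 = (-0.23529, 3.47059); divide by 3.47059 → v3 = (-0.06780, 1.00000)
Requested entry of v3: -8/118 = -0.0678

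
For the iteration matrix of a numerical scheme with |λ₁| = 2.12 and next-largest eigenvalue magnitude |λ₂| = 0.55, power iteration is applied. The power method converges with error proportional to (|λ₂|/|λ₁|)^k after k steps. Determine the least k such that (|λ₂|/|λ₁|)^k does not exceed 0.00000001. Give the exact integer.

14

|λ₂/λ₁| = 0.55/2.12 = 0.25943
Need k ≥ ln(0.00000001) / ln(0.25943) = -18.4207 / -1.3493 ≈ 13.653
Smallest integer k satisfying the bound: 14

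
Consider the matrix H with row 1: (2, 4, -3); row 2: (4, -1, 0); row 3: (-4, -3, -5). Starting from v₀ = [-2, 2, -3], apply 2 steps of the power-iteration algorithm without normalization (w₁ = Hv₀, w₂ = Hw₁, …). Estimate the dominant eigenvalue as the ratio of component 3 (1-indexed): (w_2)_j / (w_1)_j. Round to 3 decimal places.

w1 = Hv₀ = (2·(-2) + 4·2 + (-3)·(-3); 4·(-2) + (-1)·2 + 0·(-3); (-4)·(-2) + (-3)·2 + (-5)·(-3)) = (13, -10, 17)
w2 = Hw1 = (2·13 + 4·(-10) + (-3)·17; 4·13 + (-1)·(-10) + 0·17; (-4)·13 + (-3)·(-10) + (-5)·17) = (-65, 62, -107)
Ratio at component: -107 / 17 = -6.294

-6.294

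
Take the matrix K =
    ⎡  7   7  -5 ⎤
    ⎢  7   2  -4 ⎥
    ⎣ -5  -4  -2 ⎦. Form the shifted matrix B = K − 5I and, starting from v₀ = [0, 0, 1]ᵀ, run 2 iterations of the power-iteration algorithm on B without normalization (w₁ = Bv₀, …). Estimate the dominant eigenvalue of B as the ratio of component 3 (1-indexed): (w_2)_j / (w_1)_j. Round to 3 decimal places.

B = K − 5I has rows (2, 7, -5); (7, -3, -4); (-5, -4, -7)
w1 = Bv₀ = (-5, -4, -7)
w2 = Bw1 = (-3, 5, 90)
Ratio: 90/-7 = -12.857

μ ≈ -12.857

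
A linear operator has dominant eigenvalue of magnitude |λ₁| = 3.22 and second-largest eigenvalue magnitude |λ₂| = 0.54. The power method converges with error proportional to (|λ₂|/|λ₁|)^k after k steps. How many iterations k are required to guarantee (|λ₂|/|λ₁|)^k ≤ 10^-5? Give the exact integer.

|λ₂/λ₁| = 0.54/3.22 = 0.16770
Need k ≥ ln(10^-5) / ln(0.16770) = -11.5129 / -1.7856 ≈ 6.448
Smallest integer k satisfying the bound: 7

7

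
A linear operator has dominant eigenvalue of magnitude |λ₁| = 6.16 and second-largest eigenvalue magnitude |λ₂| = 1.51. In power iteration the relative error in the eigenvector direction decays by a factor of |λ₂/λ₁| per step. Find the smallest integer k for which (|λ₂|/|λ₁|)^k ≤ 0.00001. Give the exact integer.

9

|λ₂/λ₁| = 1.51/6.16 = 0.24513
Need k ≥ ln(0.00001) / ln(0.24513) = -11.5129 / -1.4060 ≈ 8.189
Smallest integer k satisfying the bound: 9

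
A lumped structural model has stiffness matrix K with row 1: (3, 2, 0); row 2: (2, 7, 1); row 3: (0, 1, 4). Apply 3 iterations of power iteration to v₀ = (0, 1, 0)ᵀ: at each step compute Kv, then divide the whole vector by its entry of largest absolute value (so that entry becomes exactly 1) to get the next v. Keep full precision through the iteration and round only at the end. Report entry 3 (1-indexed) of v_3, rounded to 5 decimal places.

Kv0 = (2.000000, 7.000000, 1.000000); divide by 7.000000 → v1 = (0.285714, 1.000000, 0.142857)
Kv1 = (2.857143, 7.714286, 1.571429); divide by 7.714286 → v2 = (0.370370, 1.000000, 0.203704)
Kv2 = (3.111111, 7.944444, 1.814815); divide by 7.944444 → v3 = (0.391608, 1.000000, 0.228438)
Requested entry of v3: 98/429 = 0.22844

0.22844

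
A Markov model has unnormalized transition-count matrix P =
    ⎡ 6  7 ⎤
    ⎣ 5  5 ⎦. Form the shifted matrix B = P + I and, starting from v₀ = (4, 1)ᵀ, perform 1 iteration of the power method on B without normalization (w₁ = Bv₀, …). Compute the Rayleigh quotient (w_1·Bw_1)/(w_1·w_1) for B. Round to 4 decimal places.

B = P + I has rows (7, 7); (5, 6)
w1 = Bv₀ = (35, 26)
Bw1 = (427, 331)
w1·Bw1 = 23551; w1·w1 = 1901; μ ≈ 23551/1901 = 12.3887

12.3887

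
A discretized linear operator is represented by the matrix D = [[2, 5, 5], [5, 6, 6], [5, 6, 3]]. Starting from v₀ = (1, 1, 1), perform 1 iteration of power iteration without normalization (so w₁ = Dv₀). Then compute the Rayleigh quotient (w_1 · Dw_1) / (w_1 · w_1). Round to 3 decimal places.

w1 = Dv₀ = (2·1 + 5·1 + 5·1; 5·1 + 6·1 + 6·1; 5·1 + 6·1 + 3·1) = (12, 17, 14)
Dw1 = (179, 246, 204)
w1·Dw1 = 12·179 + 17·246 + 14·204 = 9186; w1·w1 = 12·12 + 17·17 + 14·14 = 629
λ ≈ 9186/629 = 14.604

14.604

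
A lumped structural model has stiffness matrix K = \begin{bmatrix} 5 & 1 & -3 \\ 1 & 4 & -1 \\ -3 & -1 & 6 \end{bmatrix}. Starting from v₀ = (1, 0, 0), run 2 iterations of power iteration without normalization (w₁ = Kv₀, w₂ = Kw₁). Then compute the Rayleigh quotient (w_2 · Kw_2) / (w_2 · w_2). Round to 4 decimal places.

w1 = Kv₀ = (5·1 + 1·0 + (-3)·0; 1·1 + 4·0 + (-1)·0; (-3)·1 + (-1)·0 + 6·0) = (5, 1, -3)
w2 = Kw1 = (5·5 + 1·1 + (-3)·(-3); 1·5 + 4·1 + (-1)·(-3); (-3)·5 + (-1)·1 + 6·(-3)) = (35, 12, -34)
Kw2 = (289, 117, -321)
w2·Kw2 = 35·289 + 12·117 + (-34)·(-321) = 22433; w2·w2 = 35·35 + 12·12 + (-34)·(-34) = 2525
λ ≈ 22433/2525 = 8.8844

8.8844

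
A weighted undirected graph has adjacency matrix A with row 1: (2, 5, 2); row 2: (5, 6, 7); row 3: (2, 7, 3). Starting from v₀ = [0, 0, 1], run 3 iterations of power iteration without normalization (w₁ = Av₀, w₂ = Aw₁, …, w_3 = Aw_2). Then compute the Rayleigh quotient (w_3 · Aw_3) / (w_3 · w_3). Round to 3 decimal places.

w1 = Av₀ = (2·0 + 5·0 + 2·1; 5·0 + 6·0 + 7·1; 2·0 + 7·0 + 3·1) = (2, 7, 3)
w2 = Aw1 = (2·2 + 5·7 + 2·3; 5·2 + 6·7 + 7·3; 2·2 + 7·7 + 3·3) = (45, 73, 62)
w3 = Aw2 = (579, 1097, 787)
Aw3 = (8217, 14986, 11198)
w3·Aw3 = 579·8217 + 1097·14986 + 787·11198 = 30010111; w3·w3 = 579·579 + 1097·1097 + 787·787 = 2158019
λ ≈ 30010111/2158019 = 13.906

λ ≈ 13.906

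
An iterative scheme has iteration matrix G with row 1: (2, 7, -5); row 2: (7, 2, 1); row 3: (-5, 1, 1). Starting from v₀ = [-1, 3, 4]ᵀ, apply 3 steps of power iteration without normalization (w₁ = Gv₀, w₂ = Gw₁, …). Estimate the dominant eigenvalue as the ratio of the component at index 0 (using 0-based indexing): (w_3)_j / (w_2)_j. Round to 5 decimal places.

2.56098

w1 = Gv₀ = (-1, 3, 12)
w2 = Gw1 = (-41, 11, 20)
w3 = Gw2 = (-105, -245, 236)
Ratio at component: -105 / -41 = 2.56098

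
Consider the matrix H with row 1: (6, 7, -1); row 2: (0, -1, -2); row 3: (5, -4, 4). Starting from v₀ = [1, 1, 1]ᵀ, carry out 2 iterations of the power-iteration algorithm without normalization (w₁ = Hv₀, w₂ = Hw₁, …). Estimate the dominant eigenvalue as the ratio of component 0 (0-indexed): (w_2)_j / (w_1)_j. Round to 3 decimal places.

λ ≈ 3.833

w1 = Hv₀ = (6·1 + 7·1 + (-1)·1; 0·1 + (-1)·1 + (-2)·1; 5·1 + (-4)·1 + 4·1) = (12, -3, 5)
w2 = Hw1 = (6·12 + 7·(-3) + (-1)·5; 0·12 + (-1)·(-3) + (-2)·5; 5·12 + (-4)·(-3) + 4·5) = (46, -7, 92)
Ratio at component: 46 / 12 = 3.833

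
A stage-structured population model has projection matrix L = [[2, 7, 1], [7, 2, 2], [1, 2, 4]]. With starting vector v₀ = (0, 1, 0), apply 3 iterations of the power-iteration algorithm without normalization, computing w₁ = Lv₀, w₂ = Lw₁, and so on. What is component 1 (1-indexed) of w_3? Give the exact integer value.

w1 = Lv₀ = (7, 2, 2)
w2 = Lw1 = (30, 57, 19)
w3 = Lw2 = (478, 362, 220)
The requested component of w3 is 478.

478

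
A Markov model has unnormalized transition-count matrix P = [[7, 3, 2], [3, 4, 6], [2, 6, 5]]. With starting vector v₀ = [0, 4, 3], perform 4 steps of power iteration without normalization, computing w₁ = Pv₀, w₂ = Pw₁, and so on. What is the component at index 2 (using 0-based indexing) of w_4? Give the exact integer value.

w1 = Pv₀ = (7·0 + 3·4 + 2·3; 3·0 + 4·4 + 6·3; 2·0 + 6·4 + 5·3) = (18, 34, 39)
w2 = Pw1 = (7·18 + 3·34 + 2·39; 3·18 + 4·34 + 6·39; 2·18 + 6·34 + 5·39) = (306, 424, 435)
w3 = Pw2 = (4284, 5224, 5331)
w4 = Pw3 = (56322, 65734, 66567)
The requested component of w4 is 66567.

66567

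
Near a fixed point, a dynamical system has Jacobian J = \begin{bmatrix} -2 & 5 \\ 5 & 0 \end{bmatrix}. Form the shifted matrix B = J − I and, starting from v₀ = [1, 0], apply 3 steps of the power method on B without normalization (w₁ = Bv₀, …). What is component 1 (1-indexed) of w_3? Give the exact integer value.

B = J − I has rows (-3, 5); (5, -1)
w1 = Bv₀ = ((-3)·1 + 5·0; 5·1 + (-1)·0) = (-3, 5)
w2 = Bw1 = ((-3)·(-3) + 5·5; 5·(-3) + (-1)·5) = (34, -20)
w3 = Bw2 = (-202, 190)
Requested component of w3: -202

-202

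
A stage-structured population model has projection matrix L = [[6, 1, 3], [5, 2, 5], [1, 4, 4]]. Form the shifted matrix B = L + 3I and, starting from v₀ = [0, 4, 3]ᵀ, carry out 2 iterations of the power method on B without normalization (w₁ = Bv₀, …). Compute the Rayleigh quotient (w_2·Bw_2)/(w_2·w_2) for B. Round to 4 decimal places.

μ ≈ 12.8566

B = L + 3I has rows (9, 1, 3); (5, 5, 5); (1, 4, 7)
w1 = Bv₀ = (13, 35, 37)
w2 = Bw1 = (263, 425, 412)
Bw2 = (4028, 5500, 4847)
w2·Bw2 = 5393828; w2·w2 = 419538; μ ≈ 5393828/419538 = 12.8566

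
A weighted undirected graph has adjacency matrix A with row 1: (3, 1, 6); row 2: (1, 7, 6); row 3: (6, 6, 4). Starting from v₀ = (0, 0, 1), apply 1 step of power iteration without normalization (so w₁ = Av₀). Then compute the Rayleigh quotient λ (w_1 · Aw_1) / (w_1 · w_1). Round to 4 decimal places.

12.1818

w1 = Av₀ = (3·0 + 1·0 + 6·1; 1·0 + 7·0 + 6·1; 6·0 + 6·0 + 4·1) = (6, 6, 4)
Aw1 = (48, 72, 88)
w1·Aw1 = 6·48 + 6·72 + 4·88 = 1072; w1·w1 = 6·6 + 6·6 + 4·4 = 88
λ ≈ 1072/88 = 12.1818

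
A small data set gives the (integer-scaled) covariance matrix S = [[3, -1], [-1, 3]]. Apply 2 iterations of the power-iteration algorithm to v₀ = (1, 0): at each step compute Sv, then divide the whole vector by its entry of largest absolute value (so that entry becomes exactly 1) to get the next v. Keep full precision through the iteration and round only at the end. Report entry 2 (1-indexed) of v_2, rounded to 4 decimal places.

-0.6000

Sv0 = (3.00000, -1.00000); divide by 3.00000 → v1 = (1.00000, -0.33333)
Sv1 = (3.33333, -2.00000); divide by 3.33333 → v2 = (1.00000, -0.60000)
Requested entry of v2: -6/10 = -0.6000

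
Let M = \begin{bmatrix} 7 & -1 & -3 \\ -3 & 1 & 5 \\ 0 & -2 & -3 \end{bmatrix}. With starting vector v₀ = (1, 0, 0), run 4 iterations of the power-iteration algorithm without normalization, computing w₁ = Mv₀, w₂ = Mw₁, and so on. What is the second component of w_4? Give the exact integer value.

w1 = Mv₀ = (7·1 + (-1)·0 + (-3)·0; (-3)·1 + 1·0 + 5·0; 0·1 + (-2)·0 + (-3)·0) = (7, -3, 0)
w2 = Mw1 = (7·7 + (-1)·(-3) + (-3)·0; (-3)·7 + 1·(-3) + 5·0; 0·7 + (-2)·(-3) + (-3)·0) = (52, -24, 6)
w3 = Mw2 = (370, -150, 30)
w4 = Mw3 = (2650, -1110, 210)
The requested component of w4 is -1110.

-1110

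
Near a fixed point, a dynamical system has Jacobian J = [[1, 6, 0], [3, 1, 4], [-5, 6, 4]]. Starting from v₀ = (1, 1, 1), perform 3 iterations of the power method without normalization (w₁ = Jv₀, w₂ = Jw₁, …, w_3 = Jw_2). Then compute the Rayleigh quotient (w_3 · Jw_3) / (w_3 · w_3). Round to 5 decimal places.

w1 = Jv₀ = (1·1 + 6·1 + 0·1; 3·1 + 1·1 + 4·1; (-5)·1 + 6·1 + 4·1) = (7, 8, 5)
w2 = Jw1 = (1·7 + 6·8 + 0·5; 3·7 + 1·8 + 4·5; (-5)·7 + 6·8 + 4·5) = (55, 49, 33)
w3 = Jw2 = (349, 346, 151)
Jw3 = (2425, 1997, 935)
w3·Jw3 = 349·2425 + 346·1997 + 151·935 = 1678472; w3·w3 = 349·349 + 346·346 + 151·151 = 264318
λ ≈ 1678472/264318 = 6.35020

6.35020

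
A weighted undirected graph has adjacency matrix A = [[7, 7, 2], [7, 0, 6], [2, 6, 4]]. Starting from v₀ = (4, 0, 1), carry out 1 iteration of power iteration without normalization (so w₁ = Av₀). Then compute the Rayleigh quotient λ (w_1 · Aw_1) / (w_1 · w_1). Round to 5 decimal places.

w1 = Av₀ = (7·4 + 7·0 + 2·1; 7·4 + 0·0 + 6·1; 2·4 + 6·0 + 4·1) = (30, 34, 12)
Aw1 = (472, 282, 312)
w1·Aw1 = 30·472 + 34·282 + 12·312 = 27492; w1·w1 = 30·30 + 34·34 + 12·12 = 2200
λ ≈ 27492/2200 = 12.49636

λ ≈ 12.49636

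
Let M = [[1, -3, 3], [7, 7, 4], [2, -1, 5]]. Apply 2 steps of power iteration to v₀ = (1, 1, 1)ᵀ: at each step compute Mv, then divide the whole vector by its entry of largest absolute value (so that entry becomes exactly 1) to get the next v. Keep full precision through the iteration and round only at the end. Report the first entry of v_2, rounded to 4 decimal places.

-0.2229

Mv0 = (1.00000, 18.00000, 6.00000); divide by 18.00000 → v1 = (0.05556, 1.00000, 0.33333)
Mv1 = (-1.94444, 8.72222, 0.77778); divide by 8.72222 → v2 = (-0.22293, 1.00000, 0.08917)
Requested entry of v2: -35/157 = -0.2229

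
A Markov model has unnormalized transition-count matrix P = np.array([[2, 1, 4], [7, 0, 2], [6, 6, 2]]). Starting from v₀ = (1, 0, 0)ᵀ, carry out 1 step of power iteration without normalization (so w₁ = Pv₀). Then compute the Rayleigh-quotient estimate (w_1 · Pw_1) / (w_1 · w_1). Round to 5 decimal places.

7.28090

w1 = Pv₀ = (2, 7, 6)
Pw1 = (35, 26, 66)
w1·Pw1 = 2·35 + 7·26 + 6·66 = 648; w1·w1 = 2·2 + 7·7 + 6·6 = 89
λ ≈ 648/89 = 7.28090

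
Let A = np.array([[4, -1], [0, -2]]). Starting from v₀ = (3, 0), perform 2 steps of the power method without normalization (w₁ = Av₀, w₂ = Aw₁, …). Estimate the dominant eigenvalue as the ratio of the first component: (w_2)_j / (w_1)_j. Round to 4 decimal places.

λ ≈ 4.0000

w1 = Av₀ = (12, 0)
w2 = Aw1 = (48, 0)
Ratio at component: 48 / 12 = 4.0000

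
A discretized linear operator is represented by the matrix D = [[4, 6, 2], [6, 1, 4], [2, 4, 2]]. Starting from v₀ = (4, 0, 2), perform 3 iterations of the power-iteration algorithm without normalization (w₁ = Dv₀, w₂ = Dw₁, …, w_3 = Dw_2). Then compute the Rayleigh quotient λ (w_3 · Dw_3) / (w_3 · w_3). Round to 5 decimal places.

w1 = Dv₀ = (20, 32, 12)
w2 = Dw1 = (296, 200, 192)
w3 = Dw2 = (2768, 2744, 1776)
Dw3 = (31088, 26456, 20064)
w3·Dw3 = 2768·31088 + 2744·26456 + 1776·20064 = 194280512; w3·w3 = 2768·2768 + 2744·2744 + 1776·1776 = 18345536
λ ≈ 194280512/18345536 = 10.59007

λ ≈ 10.59007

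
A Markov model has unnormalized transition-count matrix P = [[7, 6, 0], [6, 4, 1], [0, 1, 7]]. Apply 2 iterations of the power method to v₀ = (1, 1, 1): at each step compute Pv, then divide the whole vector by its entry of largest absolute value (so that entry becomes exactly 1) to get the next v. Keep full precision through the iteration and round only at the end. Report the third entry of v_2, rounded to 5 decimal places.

Pv0 = (13.000000, 11.000000, 8.000000); divide by 13.000000 → v1 = (1.000000, 0.846154, 0.615385)
Pv1 = (12.076923, 10.000000, 5.153846); divide by 12.076923 → v2 = (1.000000, 0.828025, 0.426752)
Requested entry of v2: 67/157 = 0.42675

0.42675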